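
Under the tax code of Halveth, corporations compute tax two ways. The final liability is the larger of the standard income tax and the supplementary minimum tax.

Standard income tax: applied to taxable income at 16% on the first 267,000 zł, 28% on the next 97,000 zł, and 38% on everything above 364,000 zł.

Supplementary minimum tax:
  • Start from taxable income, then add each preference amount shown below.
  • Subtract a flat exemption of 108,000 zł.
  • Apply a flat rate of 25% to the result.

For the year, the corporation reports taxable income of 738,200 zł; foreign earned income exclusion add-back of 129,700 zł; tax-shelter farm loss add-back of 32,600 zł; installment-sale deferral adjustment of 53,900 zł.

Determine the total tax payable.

212,076 zł

Supplementary minimum tax:
  Adjusted income: 738,200 zł + 129,700 zł + 32,600 zł + 53,900 zł = 954,400 zł
  Less exemption 108,000 zł → base 846,400 zł
  846,400 zł × 25% = 211,600 zł

Standard income tax:
  267,000 zł × 16% = 42,720 zł
  97,000 zł × 28% = 27,160 zł
  374,200 zł × 38% = 142,196 zł
  → 212,076 zł

212,076 zł > 211,600 zł, so the standard income tax governs.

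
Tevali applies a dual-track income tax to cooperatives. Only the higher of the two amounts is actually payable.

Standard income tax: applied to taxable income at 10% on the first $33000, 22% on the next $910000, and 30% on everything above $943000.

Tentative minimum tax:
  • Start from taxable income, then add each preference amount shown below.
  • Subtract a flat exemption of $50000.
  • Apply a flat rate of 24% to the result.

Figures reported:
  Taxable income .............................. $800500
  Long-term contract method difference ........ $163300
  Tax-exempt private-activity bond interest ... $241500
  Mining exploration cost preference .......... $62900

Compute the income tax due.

Tentative minimum tax:
  Adjusted income: $800500 + $163300 + $241500 + $62900 = $1268200
  Less exemption $50000 → base $1218200
  $1218200 × 24% = $292368

Standard income tax:
  $33000 × 10% = $3300
  $767500 × 22% = $168850
  → $172150

$292368 > $172150, so the tentative minimum tax is the binding amount.

$292368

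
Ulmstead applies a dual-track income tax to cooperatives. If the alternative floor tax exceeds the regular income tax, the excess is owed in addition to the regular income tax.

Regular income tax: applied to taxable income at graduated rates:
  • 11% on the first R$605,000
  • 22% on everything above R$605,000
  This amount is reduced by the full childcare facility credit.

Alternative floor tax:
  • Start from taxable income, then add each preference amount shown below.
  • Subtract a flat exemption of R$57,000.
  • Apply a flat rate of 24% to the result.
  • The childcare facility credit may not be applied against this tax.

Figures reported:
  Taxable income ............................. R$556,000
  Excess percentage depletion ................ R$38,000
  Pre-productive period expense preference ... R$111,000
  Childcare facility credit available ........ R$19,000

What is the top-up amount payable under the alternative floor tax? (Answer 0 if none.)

Alternative floor tax:
  Adjusted income: R$556,000 + R$38,000 + R$111,000 = R$705,000
  Less exemption R$57,000 → base R$648,000
  R$648,000 × 24% = R$155,520

Regular income tax:
  R$556,000 × 11% = R$61,160
  Less childcare facility credit R$19,000 → R$42,160

Excess of alternative floor tax over regular income tax: R$155,520 − R$42,160 = R$113,360.

R$113,360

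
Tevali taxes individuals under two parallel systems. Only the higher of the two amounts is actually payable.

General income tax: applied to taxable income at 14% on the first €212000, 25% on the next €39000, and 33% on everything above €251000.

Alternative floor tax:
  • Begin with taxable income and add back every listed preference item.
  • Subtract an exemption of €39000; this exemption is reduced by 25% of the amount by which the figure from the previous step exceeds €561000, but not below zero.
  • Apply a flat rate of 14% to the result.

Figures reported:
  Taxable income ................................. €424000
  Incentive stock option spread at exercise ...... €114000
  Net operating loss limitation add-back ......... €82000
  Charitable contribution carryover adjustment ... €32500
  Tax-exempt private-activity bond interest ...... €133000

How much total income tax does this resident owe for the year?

General income tax:
  €212000 × 14% = €29680
  €39000 × 25% = €9750
  €173000 × 33% = €57090
  → €96520

Alternative floor tax:
  Adjusted income: €424000 + €114000 + €82000 + €32500 + €133000 = €785500
  Exemption: 25% × (€785500 − €561000) = €56125 ≥ €39000, so the exemption is fully phased out
  Base: €785500 − €0 = €785500
  €785500 × 14% = €109970

€109970 > €96520, so the alternative floor tax is the binding amount.

€109970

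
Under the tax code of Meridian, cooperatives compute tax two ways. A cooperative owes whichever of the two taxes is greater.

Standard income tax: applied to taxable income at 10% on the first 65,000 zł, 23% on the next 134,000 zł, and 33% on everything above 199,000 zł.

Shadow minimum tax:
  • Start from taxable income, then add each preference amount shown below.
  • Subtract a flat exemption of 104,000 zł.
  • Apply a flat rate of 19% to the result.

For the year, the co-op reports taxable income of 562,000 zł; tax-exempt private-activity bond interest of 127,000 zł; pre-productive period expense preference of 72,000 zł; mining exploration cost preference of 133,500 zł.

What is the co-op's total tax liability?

157,110 zł

Shadow minimum tax:
  Adjusted income: 562,000 zł + 127,000 zł + 72,000 zł + 133,500 zł = 894,500 zł
  Less exemption 104,000 zł → base 790,500 zł
  790,500 zł × 19% = 150,195 zł

Standard income tax:
  65,000 zł × 10% = 6,500 zł
  134,000 zł × 23% = 30,820 zł
  363,000 zł × 33% = 119,790 zł
  → 157,110 zł

157,110 zł > 150,195 zł, so the standard income tax governs.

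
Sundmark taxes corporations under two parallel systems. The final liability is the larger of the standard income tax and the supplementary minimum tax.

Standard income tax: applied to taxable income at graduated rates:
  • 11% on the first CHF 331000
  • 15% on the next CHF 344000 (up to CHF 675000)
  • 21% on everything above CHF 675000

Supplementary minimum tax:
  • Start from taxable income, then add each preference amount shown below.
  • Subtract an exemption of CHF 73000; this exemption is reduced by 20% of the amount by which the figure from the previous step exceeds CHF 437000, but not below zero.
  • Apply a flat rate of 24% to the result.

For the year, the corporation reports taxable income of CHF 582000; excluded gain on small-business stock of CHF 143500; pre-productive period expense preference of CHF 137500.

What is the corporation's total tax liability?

Standard income tax:
  CHF 331000 × 11% = CHF 36410
  CHF 251000 × 15% = CHF 37650
  → CHF 74060

Supplementary minimum tax:
  Adjusted income: CHF 582000 + CHF 143500 + CHF 137500 = CHF 863000
  Exemption: 20% × (CHF 863000 − CHF 437000) = CHF 85200 ≥ CHF 73000, so the exemption is fully phased out
  Base: CHF 863000 − CHF 0 = CHF 863000
  CHF 863000 × 24% = CHF 207120

CHF 207120 > CHF 74060, so the supplementary minimum tax is the binding amount.

CHF 207120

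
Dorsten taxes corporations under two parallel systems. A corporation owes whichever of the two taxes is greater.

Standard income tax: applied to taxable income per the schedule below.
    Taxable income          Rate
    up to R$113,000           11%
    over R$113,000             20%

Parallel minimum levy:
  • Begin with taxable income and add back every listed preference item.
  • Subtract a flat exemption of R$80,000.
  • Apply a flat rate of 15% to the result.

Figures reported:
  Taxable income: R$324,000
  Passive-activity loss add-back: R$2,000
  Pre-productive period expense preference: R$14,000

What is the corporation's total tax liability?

Parallel minimum levy:
  Adjusted income: R$324,000 + R$2,000 + R$14,000 = R$340,000
  Less exemption R$80,000 → base R$260,000
  R$260,000 × 15% = R$39,000

Standard income tax:
  R$113,000 × 11% = R$12,430
  R$211,000 × 20% = R$42,200
  → R$54,630

R$54,630 > R$39,000, so the standard income tax governs.

R$54,630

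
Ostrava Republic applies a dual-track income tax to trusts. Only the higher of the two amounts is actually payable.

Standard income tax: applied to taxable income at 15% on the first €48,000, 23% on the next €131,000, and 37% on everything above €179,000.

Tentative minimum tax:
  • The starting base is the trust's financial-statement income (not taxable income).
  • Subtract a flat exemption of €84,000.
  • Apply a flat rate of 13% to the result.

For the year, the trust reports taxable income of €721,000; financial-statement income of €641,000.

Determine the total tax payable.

€237,870

Standard income tax:
  €48,000 × 15% = €7,200
  €131,000 × 23% = €30,130
  €542,000 × 37% = €200,540
  → €237,870

Tentative minimum tax:
  Base (financial-statement income): €641,000
  Less exemption €84,000 → base €557,000
  €557,000 × 13% = €72,410

€237,870 > €72,410, so the standard income tax governs.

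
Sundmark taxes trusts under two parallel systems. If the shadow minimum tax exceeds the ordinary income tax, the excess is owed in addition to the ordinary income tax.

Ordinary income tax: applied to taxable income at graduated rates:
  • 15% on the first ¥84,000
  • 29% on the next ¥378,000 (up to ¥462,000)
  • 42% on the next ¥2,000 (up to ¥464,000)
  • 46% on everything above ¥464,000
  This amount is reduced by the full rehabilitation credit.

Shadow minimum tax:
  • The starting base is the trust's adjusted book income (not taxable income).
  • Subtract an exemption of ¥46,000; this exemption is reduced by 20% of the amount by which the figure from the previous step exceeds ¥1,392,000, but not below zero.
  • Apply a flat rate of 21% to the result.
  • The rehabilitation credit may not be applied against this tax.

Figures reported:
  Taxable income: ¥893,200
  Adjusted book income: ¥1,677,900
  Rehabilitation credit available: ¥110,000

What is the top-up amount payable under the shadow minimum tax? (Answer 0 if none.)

Ordinary income tax:
  ¥84,000 × 15% = ¥12,600
  ¥378,000 × 29% = ¥109,620
  ¥2,000 × 42% = ¥840
  ¥429,200 × 46% = ¥197,432
  → ¥320,492
  Less rehabilitation credit ¥110,000 → ¥210,492

Shadow minimum tax:
  Base (adjusted book income): ¥1,677,900
  Exemption: 20% × (¥1,677,900 − ¥1,392,000) = ¥57,180 ≥ ¥46,000, so the exemption is fully phased out
  Base: ¥1,677,900 − ¥0 = ¥1,677,900
  ¥1,677,900 × 21% = ¥352,359

Excess of shadow minimum tax over ordinary income tax: ¥352,359 − ¥210,492 = ¥141,867.

¥141,867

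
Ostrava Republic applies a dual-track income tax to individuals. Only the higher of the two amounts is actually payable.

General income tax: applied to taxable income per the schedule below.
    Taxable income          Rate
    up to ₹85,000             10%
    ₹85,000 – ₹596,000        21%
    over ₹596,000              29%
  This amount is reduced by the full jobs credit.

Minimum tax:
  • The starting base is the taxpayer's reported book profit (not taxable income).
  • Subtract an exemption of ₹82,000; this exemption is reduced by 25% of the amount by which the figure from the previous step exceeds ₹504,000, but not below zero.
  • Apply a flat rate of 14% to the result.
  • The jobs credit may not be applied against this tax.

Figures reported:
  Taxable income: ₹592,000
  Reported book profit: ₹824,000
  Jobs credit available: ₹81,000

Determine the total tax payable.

General income tax:
  ₹85,000 × 10% = ₹8,500
  ₹507,000 × 21% = ₹106,470
  → ₹114,970
  Less jobs credit ₹81,000 → ₹33,970

Minimum tax:
  Base (reported book profit): ₹824,000
  Exemption: ₹82,000 − 25% × (₹824,000 − ₹504,000) = ₹82,000 − ₹80,000 = ₹2,000
  Base: ₹824,000 − ₹2,000 = ₹822,000
  ₹822,000 × 14% = ₹115,080

₹115,080 > ₹33,970, so the minimum tax is the binding amount.

₹115,080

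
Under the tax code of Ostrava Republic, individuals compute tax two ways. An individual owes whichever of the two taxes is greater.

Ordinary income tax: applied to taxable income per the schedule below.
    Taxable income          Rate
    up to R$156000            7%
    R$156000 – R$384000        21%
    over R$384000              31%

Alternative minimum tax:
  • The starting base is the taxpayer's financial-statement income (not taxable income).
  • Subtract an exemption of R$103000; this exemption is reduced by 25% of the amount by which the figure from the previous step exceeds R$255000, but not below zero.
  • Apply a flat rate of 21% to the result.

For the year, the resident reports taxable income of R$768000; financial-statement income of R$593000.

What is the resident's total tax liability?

R$177840

Ordinary income tax:
  R$156000 × 7% = R$10920
  R$228000 × 21% = R$47880
  R$384000 × 31% = R$119040
  → R$177840

Alternative minimum tax:
  Base (financial-statement income): R$593000
  Exemption: R$103000 − 25% × (R$593000 − R$255000) = R$103000 − R$84500 = R$18500
  Base: R$593000 − R$18500 = R$574500
  R$574500 × 21% = R$120645

R$177840 > R$120645, so the ordinary income tax governs.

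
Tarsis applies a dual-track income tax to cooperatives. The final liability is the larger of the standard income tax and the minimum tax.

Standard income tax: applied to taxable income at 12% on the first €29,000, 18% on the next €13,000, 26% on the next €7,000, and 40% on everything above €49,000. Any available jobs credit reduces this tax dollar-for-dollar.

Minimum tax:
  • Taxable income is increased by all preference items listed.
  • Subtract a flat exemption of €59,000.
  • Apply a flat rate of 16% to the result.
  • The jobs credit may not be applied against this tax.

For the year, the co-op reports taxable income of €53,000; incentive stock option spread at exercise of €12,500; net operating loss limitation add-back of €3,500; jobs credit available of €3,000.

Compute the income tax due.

Standard income tax:
  €29,000 × 12% = €3,480
  €13,000 × 18% = €2,340
  €7,000 × 26% = €1,820
  €4,000 × 40% = €1,600
  → €9,240
  Less jobs credit €3,000 → €6,240

Minimum tax:
  Adjusted income: €53,000 + €12,500 + €3,500 = €69,000
  Less exemption €59,000 → base €10,000
  €10,000 × 16% = €1,600

€6,240 > €1,600, so the standard income tax governs.

€6,240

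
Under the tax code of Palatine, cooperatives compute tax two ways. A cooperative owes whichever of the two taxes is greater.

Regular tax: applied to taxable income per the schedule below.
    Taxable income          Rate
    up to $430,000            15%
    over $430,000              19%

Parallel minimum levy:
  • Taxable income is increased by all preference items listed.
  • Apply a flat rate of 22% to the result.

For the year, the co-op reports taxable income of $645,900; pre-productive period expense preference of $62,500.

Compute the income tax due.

Parallel minimum levy:
  Adjusted income: $645,900 + $62,500 = $708,400
  $708,400 × 22% = $155,848

Regular tax:
  $430,000 × 15% = $64,500
  $215,900 × 19% = $41,021
  → $105,521

$155,848 > $105,521, so the parallel minimum levy is the binding amount.

$155,848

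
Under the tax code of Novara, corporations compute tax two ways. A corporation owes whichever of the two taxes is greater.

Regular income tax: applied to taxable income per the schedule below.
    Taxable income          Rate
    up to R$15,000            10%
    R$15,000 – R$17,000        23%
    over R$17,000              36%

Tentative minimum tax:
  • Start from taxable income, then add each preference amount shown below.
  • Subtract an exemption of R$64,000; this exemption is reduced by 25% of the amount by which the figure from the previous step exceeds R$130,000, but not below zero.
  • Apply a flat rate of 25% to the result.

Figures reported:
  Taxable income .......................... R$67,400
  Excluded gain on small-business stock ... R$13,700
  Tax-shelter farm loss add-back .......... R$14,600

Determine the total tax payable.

R$20,104

Tentative minimum tax:
  Adjusted income: R$67,400 + R$13,700 + R$14,600 = R$95,700
  Exemption: R$95,700 ≤ R$130,000, so full R$64,000 applies
  Base: R$95,700 − R$64,000 = R$31,700
  R$31,700 × 25% = R$7,925

Regular income tax:
  R$15,000 × 10% = R$1,500
  R$2,000 × 23% = R$460
  R$50,400 × 36% = R$18,144
  → R$20,104

R$20,104 > R$7,925, so the regular income tax governs.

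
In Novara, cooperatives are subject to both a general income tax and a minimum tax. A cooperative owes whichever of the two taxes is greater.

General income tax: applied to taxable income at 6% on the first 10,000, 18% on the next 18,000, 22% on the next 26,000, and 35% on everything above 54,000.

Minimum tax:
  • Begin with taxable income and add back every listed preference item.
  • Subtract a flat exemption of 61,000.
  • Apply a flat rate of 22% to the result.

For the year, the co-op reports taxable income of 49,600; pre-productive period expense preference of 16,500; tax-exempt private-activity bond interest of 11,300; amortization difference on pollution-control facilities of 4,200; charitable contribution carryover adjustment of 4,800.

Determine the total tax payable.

Minimum tax:
  Adjusted income: 49,600 + 16,500 + 11,300 + 4,200 + 4,800 = 86,400
  Less exemption 61,000 → base 25,400
  25,400 × 22% = 5,588

General income tax:
  10,000 × 6% = 600
  18,000 × 18% = 3,240
  21,600 × 22% = 4,752
  → 8,592

8,592 > 5,588, so the general income tax governs.

8,592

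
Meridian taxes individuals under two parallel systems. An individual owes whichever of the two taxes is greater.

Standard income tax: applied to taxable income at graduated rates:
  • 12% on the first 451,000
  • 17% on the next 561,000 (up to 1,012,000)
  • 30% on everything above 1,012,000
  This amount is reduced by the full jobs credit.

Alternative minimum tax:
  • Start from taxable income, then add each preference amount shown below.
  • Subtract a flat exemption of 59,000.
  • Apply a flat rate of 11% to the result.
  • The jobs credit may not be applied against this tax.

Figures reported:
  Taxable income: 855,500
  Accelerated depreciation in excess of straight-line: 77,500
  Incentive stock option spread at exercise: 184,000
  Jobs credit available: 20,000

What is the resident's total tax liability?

Alternative minimum tax:
  Adjusted income: 855,500 + 77,500 + 184,000 = 1,117,000
  Less exemption 59,000 → base 1,058,000
  1,058,000 × 11% = 116,380

Standard income tax:
  451,000 × 12% = 54,120
  404,500 × 17% = 68,765
  → 122,885
  Less jobs credit 20,000 → 102,885

116,380 > 102,885, so the alternative minimum tax is the binding amount.

116,380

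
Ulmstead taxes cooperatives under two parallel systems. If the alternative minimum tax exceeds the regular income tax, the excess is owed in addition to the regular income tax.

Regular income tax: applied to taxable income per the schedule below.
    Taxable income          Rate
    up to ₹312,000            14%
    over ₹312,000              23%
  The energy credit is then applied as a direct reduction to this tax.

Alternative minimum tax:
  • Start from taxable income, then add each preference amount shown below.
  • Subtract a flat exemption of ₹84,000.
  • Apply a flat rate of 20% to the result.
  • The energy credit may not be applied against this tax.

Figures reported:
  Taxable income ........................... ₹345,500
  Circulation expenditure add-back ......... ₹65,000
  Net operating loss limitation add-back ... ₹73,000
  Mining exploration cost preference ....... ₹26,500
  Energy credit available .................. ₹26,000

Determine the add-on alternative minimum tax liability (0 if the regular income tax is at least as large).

Regular income tax:
  ₹312,000 × 14% = ₹43,680
  ₹33,500 × 23% = ₹7,705
  → ₹51,385
  Less energy credit ₹26,000 → ₹25,385

Alternative minimum tax:
  Adjusted income: ₹345,500 + ₹65,000 + ₹73,000 + ₹26,500 = ₹510,000
  Less exemption ₹84,000 → base ₹426,000
  ₹426,000 × 20% = ₹85,200

Excess of alternative minimum tax over regular income tax: ₹85,200 − ₹25,385 = ₹59,815.

₹59,815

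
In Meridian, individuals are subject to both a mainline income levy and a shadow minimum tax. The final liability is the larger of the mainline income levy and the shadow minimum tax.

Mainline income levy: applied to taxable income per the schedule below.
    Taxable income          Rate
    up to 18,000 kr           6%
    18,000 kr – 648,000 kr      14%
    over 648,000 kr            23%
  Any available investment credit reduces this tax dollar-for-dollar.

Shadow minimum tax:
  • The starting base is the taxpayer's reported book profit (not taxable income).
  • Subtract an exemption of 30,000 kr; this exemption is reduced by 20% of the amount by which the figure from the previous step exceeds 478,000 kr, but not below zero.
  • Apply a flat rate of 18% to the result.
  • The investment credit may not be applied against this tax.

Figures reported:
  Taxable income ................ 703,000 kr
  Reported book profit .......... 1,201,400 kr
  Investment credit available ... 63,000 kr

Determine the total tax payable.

Shadow minimum tax:
  Base (reported book profit): 1,201,400 kr
  Exemption: 20% × (1,201,400 kr − 478,000 kr) = 144,680 kr ≥ 30,000 kr, so the exemption is fully phased out
  Base: 1,201,400 kr − 0 kr = 1,201,400 kr
  1,201,400 kr × 18% = 216,252 kr

Mainline income levy:
  18,000 kr × 6% = 1,080 kr
  630,000 kr × 14% = 88,200 kr
  55,000 kr × 23% = 12,650 kr
  → 101,930 kr
  Less investment credit 63,000 kr → 38,930 kr

216,252 kr > 38,930 kr, so the shadow minimum tax is the binding amount.

216,252 kr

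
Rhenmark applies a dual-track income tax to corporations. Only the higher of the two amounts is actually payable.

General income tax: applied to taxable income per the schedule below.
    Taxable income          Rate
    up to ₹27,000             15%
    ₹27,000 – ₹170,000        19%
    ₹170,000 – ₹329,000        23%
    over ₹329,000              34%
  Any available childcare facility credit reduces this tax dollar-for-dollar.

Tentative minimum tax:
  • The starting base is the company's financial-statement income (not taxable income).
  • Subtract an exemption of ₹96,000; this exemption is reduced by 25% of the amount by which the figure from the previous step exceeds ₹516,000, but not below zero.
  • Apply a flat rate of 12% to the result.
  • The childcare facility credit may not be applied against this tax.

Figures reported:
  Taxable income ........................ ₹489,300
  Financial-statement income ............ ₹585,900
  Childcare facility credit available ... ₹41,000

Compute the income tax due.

Tentative minimum tax:
  Base (financial-statement income): ₹585,900
  Exemption: ₹96,000 − 25% × (₹585,900 − ₹516,000) = ₹96,000 − ₹17,475 = ₹78,525
  Base: ₹585,900 − ₹78,525 = ₹507,375
  ₹507,375 × 12% = ₹60,885

General income tax:
  ₹27,000 × 15% = ₹4,050
  ₹143,000 × 19% = ₹27,170
  ₹159,000 × 23% = ₹36,570
  ₹160,300 × 34% = ₹54,502
  → ₹122,292
  Less childcare facility credit ₹41,000 → ₹81,292

₹81,292 > ₹60,885, so the general income tax governs.

₹81,292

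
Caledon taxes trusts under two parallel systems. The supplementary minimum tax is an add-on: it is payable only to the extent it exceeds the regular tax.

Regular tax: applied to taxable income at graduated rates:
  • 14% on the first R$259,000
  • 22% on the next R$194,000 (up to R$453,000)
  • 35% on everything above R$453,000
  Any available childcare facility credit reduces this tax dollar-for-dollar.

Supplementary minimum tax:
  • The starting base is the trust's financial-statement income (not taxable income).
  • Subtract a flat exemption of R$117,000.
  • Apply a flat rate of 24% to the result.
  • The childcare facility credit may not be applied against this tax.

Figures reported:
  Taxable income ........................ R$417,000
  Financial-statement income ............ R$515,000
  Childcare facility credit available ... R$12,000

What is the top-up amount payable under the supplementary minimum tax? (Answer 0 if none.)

R$36,500

Supplementary minimum tax:
  Base (financial-statement income): R$515,000
  Less exemption R$117,000 → base R$398,000
  R$398,000 × 24% = R$95,520

Regular tax:
  R$259,000 × 14% = R$36,260
  R$158,000 × 22% = R$34,760
  → R$71,020
  Less childcare facility credit R$12,000 → R$59,020

Excess of supplementary minimum tax over regular tax: R$95,520 − R$59,020 = R$36,500.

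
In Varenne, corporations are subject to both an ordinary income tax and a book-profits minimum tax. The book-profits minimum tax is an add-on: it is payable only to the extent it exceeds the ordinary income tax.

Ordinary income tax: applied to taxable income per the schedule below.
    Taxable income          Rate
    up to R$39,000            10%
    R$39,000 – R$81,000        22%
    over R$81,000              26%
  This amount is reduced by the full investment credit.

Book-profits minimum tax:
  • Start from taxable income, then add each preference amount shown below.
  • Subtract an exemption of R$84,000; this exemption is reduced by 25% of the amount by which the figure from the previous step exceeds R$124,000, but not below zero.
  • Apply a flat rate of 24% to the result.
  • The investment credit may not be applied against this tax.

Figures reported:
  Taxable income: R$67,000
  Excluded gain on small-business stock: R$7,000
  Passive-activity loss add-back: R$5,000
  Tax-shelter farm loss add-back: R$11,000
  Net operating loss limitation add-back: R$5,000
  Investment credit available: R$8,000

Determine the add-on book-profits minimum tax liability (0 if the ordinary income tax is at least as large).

Ordinary income tax:
  R$39,000 × 10% = R$3,900
  R$28,000 × 22% = R$6,160
  → R$10,060
  Less investment credit R$8,000 → R$2,060

Book-profits minimum tax:
  Adjusted income: R$67,000 + R$7,000 + R$5,000 + R$11,000 + R$5,000 = R$95,000
  Exemption: R$95,000 ≤ R$124,000, so full R$84,000 applies
  Base: R$95,000 − R$84,000 = R$11,000
  R$11,000 × 24% = R$2,640

Excess of book-profits minimum tax over ordinary income tax: R$2,640 − R$2,060 = R$580.

R$580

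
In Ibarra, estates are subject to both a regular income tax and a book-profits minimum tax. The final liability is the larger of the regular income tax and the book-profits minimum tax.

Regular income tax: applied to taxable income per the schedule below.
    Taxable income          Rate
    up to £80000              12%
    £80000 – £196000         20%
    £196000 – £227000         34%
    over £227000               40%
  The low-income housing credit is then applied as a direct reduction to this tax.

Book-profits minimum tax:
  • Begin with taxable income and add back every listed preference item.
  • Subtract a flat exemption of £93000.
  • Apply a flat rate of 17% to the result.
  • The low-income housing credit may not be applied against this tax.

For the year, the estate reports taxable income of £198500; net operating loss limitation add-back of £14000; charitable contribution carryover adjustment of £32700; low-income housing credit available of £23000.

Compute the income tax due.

£25874

Book-profits minimum tax:
  Adjusted income: £198500 + £14000 + £32700 = £245200
  Less exemption £93000 → base £152200
  £152200 × 17% = £25874

Regular income tax:
  £80000 × 12% = £9600
  £116000 × 20% = £23200
  £2500 × 34% = £850
  → £33650
  Less low-income housing credit £23000 → £10650

£25874 > £10650, so the book-profits minimum tax is the binding amount.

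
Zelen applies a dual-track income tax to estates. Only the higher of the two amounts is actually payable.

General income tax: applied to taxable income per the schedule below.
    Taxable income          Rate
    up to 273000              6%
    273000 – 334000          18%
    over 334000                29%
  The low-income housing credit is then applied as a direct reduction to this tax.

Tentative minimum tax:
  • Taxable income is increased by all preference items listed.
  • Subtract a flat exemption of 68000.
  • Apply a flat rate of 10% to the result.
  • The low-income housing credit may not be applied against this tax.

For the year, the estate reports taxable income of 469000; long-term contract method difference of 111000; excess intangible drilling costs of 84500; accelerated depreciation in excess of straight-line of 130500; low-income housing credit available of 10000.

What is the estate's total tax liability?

72700

General income tax:
  273000 × 6% = 16380
  61000 × 18% = 10980
  135000 × 29% = 39150
  → 66510
  Less low-income housing credit 10000 → 56510

Tentative minimum tax:
  Adjusted income: 469000 + 111000 + 84500 + 130500 = 795000
  Less exemption 68000 → base 727000
  727000 × 10% = 72700

72700 > 56510, so the tentative minimum tax is the binding amount.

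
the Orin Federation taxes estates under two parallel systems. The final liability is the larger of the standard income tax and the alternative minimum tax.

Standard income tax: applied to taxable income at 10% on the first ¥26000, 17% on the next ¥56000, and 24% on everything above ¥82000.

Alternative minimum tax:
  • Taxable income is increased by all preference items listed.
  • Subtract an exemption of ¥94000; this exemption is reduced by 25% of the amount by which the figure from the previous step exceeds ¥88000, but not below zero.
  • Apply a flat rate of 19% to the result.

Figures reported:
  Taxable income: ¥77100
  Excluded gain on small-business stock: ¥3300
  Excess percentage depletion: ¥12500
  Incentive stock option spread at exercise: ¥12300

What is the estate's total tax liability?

¥11287

Alternative minimum tax:
  Adjusted income: ¥77100 + ¥3300 + ¥12500 + ¥12300 = ¥105200
  Exemption: ¥94000 − 25% × (¥105200 − ¥88000) = ¥94000 − ¥4300 = ¥89700
  Base: ¥105200 − ¥89700 = ¥15500
  ¥15500 × 19% = ¥2945

Standard income tax:
  ¥26000 × 10% = ¥2600
  ¥51100 × 17% = ¥8687
  → ¥11287

¥11287 > ¥2945, so the standard income tax governs.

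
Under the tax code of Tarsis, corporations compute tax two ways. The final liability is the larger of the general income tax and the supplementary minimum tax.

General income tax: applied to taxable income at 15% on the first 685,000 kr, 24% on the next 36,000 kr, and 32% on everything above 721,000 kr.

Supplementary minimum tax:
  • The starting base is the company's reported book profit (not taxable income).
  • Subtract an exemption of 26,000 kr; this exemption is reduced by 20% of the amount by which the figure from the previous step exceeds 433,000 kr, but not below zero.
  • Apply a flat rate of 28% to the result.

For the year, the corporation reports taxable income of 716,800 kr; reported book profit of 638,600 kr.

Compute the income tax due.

178,808 kr

Supplementary minimum tax:
  Base (reported book profit): 638,600 kr
  Exemption: 20% × (638,600 kr − 433,000 kr) = 41,120 kr ≥ 26,000 kr, so the exemption is fully phased out
  Base: 638,600 kr − 0 kr = 638,600 kr
  638,600 kr × 28% = 178,808 kr

General income tax:
  685,000 kr × 15% = 102,750 kr
  31,800 kr × 24% = 7,632 kr
  → 110,382 kr

178,808 kr > 110,382 kr, so the supplementary minimum tax is the binding amount.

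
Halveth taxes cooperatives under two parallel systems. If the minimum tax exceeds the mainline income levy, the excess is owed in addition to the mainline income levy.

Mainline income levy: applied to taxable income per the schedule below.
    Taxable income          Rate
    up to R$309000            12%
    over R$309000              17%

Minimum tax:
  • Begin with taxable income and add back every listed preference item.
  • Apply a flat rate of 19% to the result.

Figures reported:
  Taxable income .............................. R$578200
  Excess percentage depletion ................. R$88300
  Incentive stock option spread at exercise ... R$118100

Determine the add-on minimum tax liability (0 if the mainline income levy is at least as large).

Minimum tax:
  Adjusted income: R$578200 + R$88300 + R$118100 = R$784600
  R$784600 × 19% = R$149074

Mainline income levy:
  R$309000 × 12% = R$37080
  R$269200 × 17% = R$45764
  → R$82844

Excess of minimum tax over mainline income levy: R$149074 − R$82844 = R$66230.

R$66230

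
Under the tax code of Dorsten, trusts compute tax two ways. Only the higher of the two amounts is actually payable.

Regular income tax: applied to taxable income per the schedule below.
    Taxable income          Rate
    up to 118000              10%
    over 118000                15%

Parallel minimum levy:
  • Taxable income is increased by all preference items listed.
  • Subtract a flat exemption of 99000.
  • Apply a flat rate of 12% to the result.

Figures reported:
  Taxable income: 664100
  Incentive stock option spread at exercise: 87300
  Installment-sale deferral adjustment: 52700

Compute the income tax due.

Parallel minimum levy:
  Adjusted income: 664100 + 87300 + 52700 = 804100
  Less exemption 99000 → base 705100
  705100 × 12% = 84612

Regular income tax:
  118000 × 10% = 11800
  546100 × 15% = 81915
  → 93715

93715 > 84612, so the regular income tax governs.

93715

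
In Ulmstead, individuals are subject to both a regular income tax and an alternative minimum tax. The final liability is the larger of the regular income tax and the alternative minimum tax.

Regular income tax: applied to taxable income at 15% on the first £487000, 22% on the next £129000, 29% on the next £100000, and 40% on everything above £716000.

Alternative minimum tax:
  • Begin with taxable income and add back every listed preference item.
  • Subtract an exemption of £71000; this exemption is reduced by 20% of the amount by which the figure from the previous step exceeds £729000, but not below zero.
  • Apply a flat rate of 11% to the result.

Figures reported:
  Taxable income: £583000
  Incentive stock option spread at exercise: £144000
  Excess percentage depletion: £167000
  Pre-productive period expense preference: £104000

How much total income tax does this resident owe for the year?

£107888

Alternative minimum tax:
  Adjusted income: £583000 + £144000 + £167000 + £104000 = £998000
  Exemption: £71000 − 20% × (£998000 − £729000) = £71000 − £53800 = £17200
  Base: £998000 − £17200 = £980800
  £980800 × 11% = £107888

Regular income tax:
  £487000 × 15% = £73050
  £96000 × 22% = £21120
  → £94170

£107888 > £94170, so the alternative minimum tax is the binding amount.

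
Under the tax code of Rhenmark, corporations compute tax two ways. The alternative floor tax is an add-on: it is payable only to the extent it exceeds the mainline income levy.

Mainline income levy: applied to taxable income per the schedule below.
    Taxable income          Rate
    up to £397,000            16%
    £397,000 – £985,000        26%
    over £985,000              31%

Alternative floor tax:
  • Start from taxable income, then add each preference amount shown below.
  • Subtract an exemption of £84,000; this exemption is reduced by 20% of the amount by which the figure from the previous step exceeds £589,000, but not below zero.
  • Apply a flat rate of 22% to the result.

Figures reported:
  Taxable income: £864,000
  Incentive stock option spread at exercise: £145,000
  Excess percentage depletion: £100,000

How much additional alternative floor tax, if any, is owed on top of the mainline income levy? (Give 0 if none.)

Alternative floor tax:
  Adjusted income: £864,000 + £145,000 + £100,000 = £1,109,000
  Exemption: 20% × (£1,109,000 − £589,000) = £104,000 ≥ £84,000, so the exemption is fully phased out
  Base: £1,109,000 − £0 = £1,109,000
  £1,109,000 × 22% = £243,980

Mainline income levy:
  £397,000 × 16% = £63,520
  £467,000 × 26% = £121,420
  → £184,940

Excess of alternative floor tax over mainline income levy: £243,980 − £184,940 = £59,040.

£59,040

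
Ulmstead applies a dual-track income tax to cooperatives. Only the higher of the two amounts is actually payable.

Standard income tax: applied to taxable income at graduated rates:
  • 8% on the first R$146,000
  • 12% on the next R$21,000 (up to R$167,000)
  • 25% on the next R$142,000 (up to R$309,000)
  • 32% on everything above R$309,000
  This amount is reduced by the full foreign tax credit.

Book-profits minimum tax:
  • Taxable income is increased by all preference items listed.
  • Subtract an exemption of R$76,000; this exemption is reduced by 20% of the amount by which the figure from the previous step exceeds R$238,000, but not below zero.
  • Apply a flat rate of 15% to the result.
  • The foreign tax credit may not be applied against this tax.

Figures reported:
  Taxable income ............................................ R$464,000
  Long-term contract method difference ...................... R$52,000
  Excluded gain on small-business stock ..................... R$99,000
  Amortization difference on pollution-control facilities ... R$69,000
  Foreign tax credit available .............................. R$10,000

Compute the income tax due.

R$102,600

Book-profits minimum tax:
  Adjusted income: R$464,000 + R$52,000 + R$99,000 + R$69,000 = R$684,000
  Exemption: 20% × (R$684,000 − R$238,000) = R$89,200 ≥ R$76,000, so the exemption is fully phased out
  Base: R$684,000 − R$0 = R$684,000
  R$684,000 × 15% = R$102,600

Standard income tax:
  R$146,000 × 8% = R$11,680
  R$21,000 × 12% = R$2,520
  R$142,000 × 25% = R$35,500
  R$155,000 × 32% = R$49,600
  → R$99,300
  Less foreign tax credit R$10,000 → R$89,300

R$102,600 > R$89,300, so the book-profits minimum tax is the binding amount.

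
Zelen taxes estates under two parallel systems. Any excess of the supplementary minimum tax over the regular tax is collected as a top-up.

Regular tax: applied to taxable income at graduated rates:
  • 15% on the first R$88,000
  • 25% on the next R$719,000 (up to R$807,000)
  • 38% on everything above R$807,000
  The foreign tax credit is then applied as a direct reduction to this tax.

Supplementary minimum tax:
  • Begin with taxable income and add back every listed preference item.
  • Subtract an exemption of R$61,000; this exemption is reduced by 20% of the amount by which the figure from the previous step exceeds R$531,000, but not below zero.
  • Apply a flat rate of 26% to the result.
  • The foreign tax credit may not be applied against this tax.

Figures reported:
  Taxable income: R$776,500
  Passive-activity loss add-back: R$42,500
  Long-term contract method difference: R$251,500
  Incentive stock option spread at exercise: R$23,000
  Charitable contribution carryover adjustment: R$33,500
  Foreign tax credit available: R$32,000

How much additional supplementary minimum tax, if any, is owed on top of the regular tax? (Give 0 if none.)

Supplementary minimum tax:
  Adjusted income: R$776,500 + R$42,500 + R$251,500 + R$23,000 + R$33,500 = R$1,127,000
  Exemption: 20% × (R$1,127,000 − R$531,000) = R$119,200 ≥ R$61,000, so the exemption is fully phased out
  Base: R$1,127,000 − R$0 = R$1,127,000
  R$1,127,000 × 26% = R$293,020

Regular tax:
  R$88,000 × 15% = R$13,200
  R$688,500 × 25% = R$172,125
  → R$185,325
  Less foreign tax credit R$32,000 → R$153,325

Excess of supplementary minimum tax over regular tax: R$293,020 − R$153,325 = R$139,695.

R$139,695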